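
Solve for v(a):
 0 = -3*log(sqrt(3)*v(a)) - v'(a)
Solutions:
 2*Integral(1/(2*log(_y) + log(3)), (_y, v(a)))/3 = C1 - a


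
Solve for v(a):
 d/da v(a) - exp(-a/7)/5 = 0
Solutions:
 v(a) = C1 - 7*exp(-a/7)/5


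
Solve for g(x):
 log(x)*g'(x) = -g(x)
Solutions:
 g(x) = C1*exp(-li(x))


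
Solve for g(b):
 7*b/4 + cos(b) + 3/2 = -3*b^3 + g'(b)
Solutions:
 g(b) = C1 + 3*b^4/4 + 7*b^2/8 + 3*b/2 + sin(b)


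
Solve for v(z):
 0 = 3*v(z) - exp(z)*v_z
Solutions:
 v(z) = C1*exp(-3*exp(-z))


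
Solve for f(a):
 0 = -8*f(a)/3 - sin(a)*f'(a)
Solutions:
 f(a) = C1*(cos(a) + 1)^(4/3)/(cos(a) - 1)^(4/3)


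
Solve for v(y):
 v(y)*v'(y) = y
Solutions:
 v(y) = -sqrt(C1 + y^2)
 v(y) = sqrt(C1 + y^2)


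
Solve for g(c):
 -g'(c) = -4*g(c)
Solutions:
 g(c) = C1*exp(4*c)


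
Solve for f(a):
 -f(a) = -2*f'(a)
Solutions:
 f(a) = C1*exp(a/2)


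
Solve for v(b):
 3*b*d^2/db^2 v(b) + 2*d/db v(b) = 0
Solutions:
 v(b) = C1 + C2*b^(1/3)


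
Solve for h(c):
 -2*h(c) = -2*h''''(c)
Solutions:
 h(c) = C1*exp(-c) + C2*exp(c) + C3*sin(c) + C4*cos(c)


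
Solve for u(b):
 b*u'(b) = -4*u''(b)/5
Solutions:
 u(b) = C1 + C2*erf(sqrt(10)*b/4)


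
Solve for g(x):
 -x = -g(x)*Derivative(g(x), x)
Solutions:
 g(x) = -sqrt(C1 + x^2)
 g(x) = sqrt(C1 + x^2)


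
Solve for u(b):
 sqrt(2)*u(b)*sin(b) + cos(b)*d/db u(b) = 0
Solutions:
 u(b) = C1*cos(b)^(sqrt(2))


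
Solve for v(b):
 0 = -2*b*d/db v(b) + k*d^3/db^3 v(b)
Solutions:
 v(b) = C1 + Integral(C2*airyai(2^(1/3)*b*(1/k)^(1/3)) + C3*airybi(2^(1/3)*b*(1/k)^(1/3)), b)


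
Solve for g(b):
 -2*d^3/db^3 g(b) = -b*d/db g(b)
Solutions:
 g(b) = C1 + Integral(C2*airyai(2^(2/3)*b/2) + C3*airybi(2^(2/3)*b/2), b)


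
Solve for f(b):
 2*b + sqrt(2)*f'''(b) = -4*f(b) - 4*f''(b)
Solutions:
 f(b) = C1*exp(b*(-4*sqrt(2) + 8/(3*sqrt(354) + 43*sqrt(2))^(1/3) + (3*sqrt(354) + 43*sqrt(2))^(1/3))/6)*sin(sqrt(3)*b*(-(3*sqrt(354) + 43*sqrt(2))^(1/3) + 8/(3*sqrt(354) + 43*sqrt(2))^(1/3))/6) + C2*exp(b*(-4*sqrt(2) + 8/(3*sqrt(354) + 43*sqrt(2))^(1/3) + (3*sqrt(354) + 43*sqrt(2))^(1/3))/6)*cos(sqrt(3)*b*(-(3*sqrt(354) + 43*sqrt(2))^(1/3) + 8/(3*sqrt(354) + 43*sqrt(2))^(1/3))/6) + C3*exp(-b*(8/(3*sqrt(354) + 43*sqrt(2))^(1/3) + 2*sqrt(2) + (3*sqrt(354) + 43*sqrt(2))^(1/3))/3) - b/2


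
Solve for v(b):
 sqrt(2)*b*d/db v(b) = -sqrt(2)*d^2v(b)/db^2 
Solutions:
 v(b) = C1 + C2*erf(sqrt(2)*b/2)


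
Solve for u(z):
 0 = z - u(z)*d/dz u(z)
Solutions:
 u(z) = -sqrt(C1 + z^2)
 u(z) = sqrt(C1 + z^2)


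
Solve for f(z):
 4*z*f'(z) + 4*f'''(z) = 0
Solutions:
 f(z) = C1 + Integral(C2*airyai(-z) + C3*airybi(-z), z)


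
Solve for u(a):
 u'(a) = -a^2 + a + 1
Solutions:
 u(a) = C1 - a^3/3 + a^2/2 + a


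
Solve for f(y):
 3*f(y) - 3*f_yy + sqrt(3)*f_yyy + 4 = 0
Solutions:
 f(y) = C1*exp(y*(2*2^(1/3)*3^(2/3)/(3*sqrt(15) + 7*sqrt(3))^(1/3) + 2^(2/3)*3^(1/3)*(3*sqrt(15) + 7*sqrt(3))^(1/3) + 4*sqrt(3))/12)*sin(2^(1/3)*3^(1/6)*y*(-2^(1/3)*3^(2/3)*(3*sqrt(15) + 7*sqrt(3))^(1/3) + 6/(3*sqrt(15) + 7*sqrt(3))^(1/3))/12) + C2*exp(y*(2*2^(1/3)*3^(2/3)/(3*sqrt(15) + 7*sqrt(3))^(1/3) + 2^(2/3)*3^(1/3)*(3*sqrt(15) + 7*sqrt(3))^(1/3) + 4*sqrt(3))/12)*cos(2^(1/3)*3^(1/6)*y*(-2^(1/3)*3^(2/3)*(3*sqrt(15) + 7*sqrt(3))^(1/3) + 6/(3*sqrt(15) + 7*sqrt(3))^(1/3))/12) + C3*exp(y*(-2^(2/3)*3^(1/3)*(3*sqrt(15) + 7*sqrt(3))^(1/3) - 2*2^(1/3)*3^(2/3)/(3*sqrt(15) + 7*sqrt(3))^(1/3) + 2*sqrt(3))/6) - 4/3


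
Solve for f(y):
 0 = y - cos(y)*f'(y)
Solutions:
 f(y) = C1 + Integral(y/cos(y), y)


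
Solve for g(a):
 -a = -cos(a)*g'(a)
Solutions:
 g(a) = C1 + Integral(a/cos(a), a)


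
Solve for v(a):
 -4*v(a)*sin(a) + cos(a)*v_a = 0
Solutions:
 v(a) = C1/cos(a)^4


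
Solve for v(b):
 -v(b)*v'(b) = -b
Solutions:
 v(b) = -sqrt(C1 + b^2)
 v(b) = sqrt(C1 + b^2)


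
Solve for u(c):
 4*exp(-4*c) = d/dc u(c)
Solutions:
 u(c) = C1 - exp(-4*c)


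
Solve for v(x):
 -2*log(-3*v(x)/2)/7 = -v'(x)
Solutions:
 -7*Integral(1/(log(-_y) - log(2) + log(3)), (_y, v(x)))/2 = C1 - x


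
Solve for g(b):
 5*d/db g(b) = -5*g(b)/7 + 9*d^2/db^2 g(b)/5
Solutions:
 g(b) = C1*exp(5*b*(35 - sqrt(1477))/126) + C2*exp(5*b*(35 + sqrt(1477))/126)


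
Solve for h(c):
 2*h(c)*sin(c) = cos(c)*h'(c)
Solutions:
 h(c) = C1/cos(c)^2


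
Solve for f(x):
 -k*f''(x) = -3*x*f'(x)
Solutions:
 f(x) = C1 + C2*erf(sqrt(6)*x*sqrt(-1/k)/2)/sqrt(-1/k)


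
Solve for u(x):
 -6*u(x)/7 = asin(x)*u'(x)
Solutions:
 u(x) = C1*exp(-6*Integral(1/asin(x), x)/7)


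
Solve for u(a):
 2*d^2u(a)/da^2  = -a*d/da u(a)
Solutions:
 u(a) = C1 + C2*erf(a/2)


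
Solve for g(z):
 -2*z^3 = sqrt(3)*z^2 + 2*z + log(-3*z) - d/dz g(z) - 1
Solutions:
 g(z) = C1 + z^4/2 + sqrt(3)*z^3/3 + z^2 + z*log(-z) + z*(-2 + log(3))


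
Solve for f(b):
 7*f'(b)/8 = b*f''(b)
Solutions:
 f(b) = C1 + C2*b^(15/8)


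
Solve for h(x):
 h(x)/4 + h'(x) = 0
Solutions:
 h(x) = C1*exp(-x/4)


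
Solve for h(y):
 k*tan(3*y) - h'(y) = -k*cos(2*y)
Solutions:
 h(y) = C1 + k*(log(tan(3*y)^2 + 1) + 3*sin(2*y))/6


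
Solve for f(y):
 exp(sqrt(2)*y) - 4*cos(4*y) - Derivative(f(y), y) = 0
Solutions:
 f(y) = C1 + sqrt(2)*exp(sqrt(2)*y)/2 - sin(4*y)


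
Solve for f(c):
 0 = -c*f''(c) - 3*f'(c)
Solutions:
 f(c) = C1 + C2/c^2


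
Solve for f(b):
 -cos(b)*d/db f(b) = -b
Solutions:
 f(b) = C1 + Integral(b/cos(b), b)


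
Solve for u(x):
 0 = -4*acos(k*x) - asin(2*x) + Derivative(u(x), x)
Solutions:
 u(x) = C1 + x*asin(2*x) + sqrt(1 - 4*x^2)/2 + 4*Piecewise((x*acos(k*x) - sqrt(-k^2*x^2 + 1)/k, Ne(k, 0)), (pi*x/2, True))


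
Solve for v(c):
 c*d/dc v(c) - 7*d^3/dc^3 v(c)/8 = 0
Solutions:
 v(c) = C1 + Integral(C2*airyai(2*7^(2/3)*c/7) + C3*airybi(2*7^(2/3)*c/7), c)


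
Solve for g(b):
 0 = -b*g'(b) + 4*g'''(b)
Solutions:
 g(b) = C1 + Integral(C2*airyai(2^(1/3)*b/2) + C3*airybi(2^(1/3)*b/2), b)


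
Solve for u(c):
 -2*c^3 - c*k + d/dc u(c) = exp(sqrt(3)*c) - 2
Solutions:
 u(c) = C1 + c^4/2 + c^2*k/2 - 2*c + sqrt(3)*exp(sqrt(3)*c)/3


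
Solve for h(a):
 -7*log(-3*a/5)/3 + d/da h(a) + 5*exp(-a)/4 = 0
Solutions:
 h(a) = C1 + 7*a*log(-a)/3 + 7*a*(-log(5) - 1 + log(3))/3 + 5*exp(-a)/4


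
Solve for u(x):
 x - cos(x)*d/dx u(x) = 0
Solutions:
 u(x) = C1 + Integral(x/cos(x), x)


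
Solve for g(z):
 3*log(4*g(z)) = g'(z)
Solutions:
 -Integral(1/(log(_y) + 2*log(2)), (_y, g(z)))/3 = C1 - z


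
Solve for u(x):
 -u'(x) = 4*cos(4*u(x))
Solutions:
 u(x) = -asin((C1 + exp(32*x))/(C1 - exp(32*x)))/4 + pi/4
 u(x) = asin((C1 + exp(32*x))/(C1 - exp(32*x)))/4


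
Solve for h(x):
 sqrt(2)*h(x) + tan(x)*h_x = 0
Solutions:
 h(x) = C1/sin(x)^(sqrt(2))


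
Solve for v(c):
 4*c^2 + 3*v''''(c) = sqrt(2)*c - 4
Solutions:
 v(c) = C1 + C2*c + C3*c^2 + C4*c^3 - c^6/270 + sqrt(2)*c^5/360 - c^4/18


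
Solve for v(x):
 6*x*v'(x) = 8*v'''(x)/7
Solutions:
 v(x) = C1 + Integral(C2*airyai(42^(1/3)*x/2) + C3*airybi(42^(1/3)*x/2), x)


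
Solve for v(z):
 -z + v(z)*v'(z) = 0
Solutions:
 v(z) = -sqrt(C1 + z^2)
 v(z) = sqrt(C1 + z^2)


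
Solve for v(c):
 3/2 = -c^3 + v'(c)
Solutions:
 v(c) = C1 + c^4/4 + 3*c/2


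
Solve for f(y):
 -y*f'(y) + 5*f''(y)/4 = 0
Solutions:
 f(y) = C1 + C2*erfi(sqrt(10)*y/5)


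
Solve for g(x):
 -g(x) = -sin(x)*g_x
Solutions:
 g(x) = C1*sqrt(cos(x) - 1)/sqrt(cos(x) + 1)


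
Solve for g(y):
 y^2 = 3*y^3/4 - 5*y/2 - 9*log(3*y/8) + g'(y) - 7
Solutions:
 g(y) = C1 - 3*y^4/16 + y^3/3 + 5*y^2/4 + 9*y*log(y) - 27*y*log(2) - 2*y + 9*y*log(3)


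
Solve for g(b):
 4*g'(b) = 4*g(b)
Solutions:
 g(b) = C1*exp(b)


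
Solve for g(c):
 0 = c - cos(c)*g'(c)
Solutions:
 g(c) = C1 + Integral(c/cos(c), c)


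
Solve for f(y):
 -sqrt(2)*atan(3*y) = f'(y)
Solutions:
 f(y) = C1 - sqrt(2)*(y*atan(3*y) - log(9*y^2 + 1)/6)


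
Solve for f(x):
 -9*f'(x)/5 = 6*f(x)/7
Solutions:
 f(x) = C1*exp(-10*x/21)


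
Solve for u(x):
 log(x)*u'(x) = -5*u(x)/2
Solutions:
 u(x) = C1*exp(-5*li(x)/2)


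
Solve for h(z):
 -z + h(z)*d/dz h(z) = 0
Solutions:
 h(z) = -sqrt(C1 + z^2)
 h(z) = sqrt(C1 + z^2)


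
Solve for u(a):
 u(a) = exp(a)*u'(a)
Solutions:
 u(a) = C1*exp(-exp(-a))


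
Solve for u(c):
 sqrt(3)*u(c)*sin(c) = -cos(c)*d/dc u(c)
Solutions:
 u(c) = C1*cos(c)^(sqrt(3))


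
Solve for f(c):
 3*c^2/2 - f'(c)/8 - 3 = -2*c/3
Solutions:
 f(c) = C1 + 4*c^3 + 8*c^2/3 - 24*c


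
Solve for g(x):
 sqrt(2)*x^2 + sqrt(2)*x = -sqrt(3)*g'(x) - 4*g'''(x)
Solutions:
 g(x) = C1 + C2*sin(3^(1/4)*x/2) + C3*cos(3^(1/4)*x/2) - sqrt(6)*x^3/9 - sqrt(6)*x^2/6 + 8*sqrt(2)*x/3


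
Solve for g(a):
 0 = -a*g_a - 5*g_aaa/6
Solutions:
 g(a) = C1 + Integral(C2*airyai(-5^(2/3)*6^(1/3)*a/5) + C3*airybi(-5^(2/3)*6^(1/3)*a/5), a)


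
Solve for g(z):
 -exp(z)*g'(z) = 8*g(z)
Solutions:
 g(z) = C1*exp(8*exp(-z))


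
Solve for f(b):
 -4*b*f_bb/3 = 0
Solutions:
 f(b) = C1 + C2*b


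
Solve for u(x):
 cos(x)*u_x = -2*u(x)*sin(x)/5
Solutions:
 u(x) = C1*cos(x)^(2/5)


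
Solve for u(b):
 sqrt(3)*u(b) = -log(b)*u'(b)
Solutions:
 u(b) = C1*exp(-sqrt(3)*li(b))


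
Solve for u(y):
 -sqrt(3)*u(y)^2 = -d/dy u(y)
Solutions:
 u(y) = -1/(C1 + sqrt(3)*y)


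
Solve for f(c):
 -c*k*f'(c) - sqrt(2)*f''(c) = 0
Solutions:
 f(c) = Piecewise((-2^(3/4)*sqrt(pi)*C1*erf(2^(1/4)*c*sqrt(k)/2)/(2*sqrt(k)) - C2, (k > 0) | (k < 0)), (-C1*c - C2, True))


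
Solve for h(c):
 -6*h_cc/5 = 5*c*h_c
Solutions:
 h(c) = C1 + C2*erf(5*sqrt(3)*c/6)


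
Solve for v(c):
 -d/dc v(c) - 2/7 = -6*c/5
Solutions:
 v(c) = C1 + 3*c^2/5 - 2*c/7


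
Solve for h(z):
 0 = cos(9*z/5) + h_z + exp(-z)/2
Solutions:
 h(z) = C1 - 5*sin(9*z/5)/9 + exp(-z)/2


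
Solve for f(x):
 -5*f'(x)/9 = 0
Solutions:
 f(x) = C1


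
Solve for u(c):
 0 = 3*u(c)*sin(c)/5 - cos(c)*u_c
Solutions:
 u(c) = C1/cos(c)^(3/5)


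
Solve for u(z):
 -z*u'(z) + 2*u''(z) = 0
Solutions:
 u(z) = C1 + C2*erfi(z/2)


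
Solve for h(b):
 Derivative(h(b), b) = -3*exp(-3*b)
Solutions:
 h(b) = C1 + exp(-3*b)


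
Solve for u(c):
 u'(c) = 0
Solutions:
 u(c) = C1


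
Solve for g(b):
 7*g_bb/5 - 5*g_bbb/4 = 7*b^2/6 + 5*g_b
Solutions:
 g(b) = C1 - 7*b^3/90 - 49*b^2/750 + 1001*b/12500 + (C2*sin(48*b/25) + C3*cos(48*b/25))*exp(14*b/25)


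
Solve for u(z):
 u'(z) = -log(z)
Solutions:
 u(z) = C1 - z*log(z) + z


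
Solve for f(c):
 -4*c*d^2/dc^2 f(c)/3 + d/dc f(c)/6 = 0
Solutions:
 f(c) = C1 + C2*c^(9/8)


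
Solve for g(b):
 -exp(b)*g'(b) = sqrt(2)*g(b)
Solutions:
 g(b) = C1*exp(sqrt(2)*exp(-b))


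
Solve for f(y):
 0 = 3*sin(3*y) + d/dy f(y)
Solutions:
 f(y) = C1 + cos(3*y)


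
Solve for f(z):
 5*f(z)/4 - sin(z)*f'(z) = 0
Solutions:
 f(z) = C1*(cos(z) - 1)^(5/8)/(cos(z) + 1)^(5/8)


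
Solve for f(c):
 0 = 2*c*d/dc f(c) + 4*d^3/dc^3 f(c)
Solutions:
 f(c) = C1 + Integral(C2*airyai(-2^(2/3)*c/2) + C3*airybi(-2^(2/3)*c/2), c)


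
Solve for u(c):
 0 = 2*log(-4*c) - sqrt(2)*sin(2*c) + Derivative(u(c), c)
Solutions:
 u(c) = C1 - 2*c*log(-c) - 4*c*log(2) + 2*c - sqrt(2)*cos(2*c)/2


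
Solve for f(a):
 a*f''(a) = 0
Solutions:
 f(a) = C1 + C2*a


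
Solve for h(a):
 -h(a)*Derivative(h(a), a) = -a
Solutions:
 h(a) = -sqrt(C1 + a^2)
 h(a) = sqrt(C1 + a^2)


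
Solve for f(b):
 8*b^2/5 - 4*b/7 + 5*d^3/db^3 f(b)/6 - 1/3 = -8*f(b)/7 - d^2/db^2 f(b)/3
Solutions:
 f(b) = C1*exp(b*(-14 + 7*7^(1/3)/(45*sqrt(2039) + 2032)^(1/3) + 7^(2/3)*(45*sqrt(2039) + 2032)^(1/3))/105)*sin(sqrt(3)*7^(1/3)*b*(-7^(1/3)*(45*sqrt(2039) + 2032)^(1/3) + 7/(45*sqrt(2039) + 2032)^(1/3))/105) + C2*exp(b*(-14 + 7*7^(1/3)/(45*sqrt(2039) + 2032)^(1/3) + 7^(2/3)*(45*sqrt(2039) + 2032)^(1/3))/105)*cos(sqrt(3)*7^(1/3)*b*(-7^(1/3)*(45*sqrt(2039) + 2032)^(1/3) + 7/(45*sqrt(2039) + 2032)^(1/3))/105) + C3*exp(-2*b*(7*7^(1/3)/(45*sqrt(2039) + 2032)^(1/3) + 7 + 7^(2/3)*(45*sqrt(2039) + 2032)^(1/3))/105) - 7*b^2/5 + b/2 + 133/120


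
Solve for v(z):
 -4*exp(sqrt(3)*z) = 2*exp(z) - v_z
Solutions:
 v(z) = C1 + 2*exp(z) + 4*sqrt(3)*exp(sqrt(3)*z)/3


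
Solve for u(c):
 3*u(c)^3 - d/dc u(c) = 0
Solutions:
 u(c) = -sqrt(2)*sqrt(-1/(C1 + 3*c))/2
 u(c) = sqrt(2)*sqrt(-1/(C1 + 3*c))/2


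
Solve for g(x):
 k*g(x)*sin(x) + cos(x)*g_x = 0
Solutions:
 g(x) = C1*exp(k*log(cos(x)))


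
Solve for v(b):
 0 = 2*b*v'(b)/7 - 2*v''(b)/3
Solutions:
 v(b) = C1 + C2*erfi(sqrt(42)*b/14)


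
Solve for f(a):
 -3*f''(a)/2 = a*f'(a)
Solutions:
 f(a) = C1 + C2*erf(sqrt(3)*a/3)


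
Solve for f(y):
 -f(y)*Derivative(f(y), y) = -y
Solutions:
 f(y) = -sqrt(C1 + y^2)
 f(y) = sqrt(C1 + y^2)


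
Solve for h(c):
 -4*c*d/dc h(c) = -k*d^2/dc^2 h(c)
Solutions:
 h(c) = C1 + C2*erf(sqrt(2)*c*sqrt(-1/k))/sqrt(-1/k)


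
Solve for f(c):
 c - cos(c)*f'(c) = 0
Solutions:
 f(c) = C1 + Integral(c/cos(c), c)


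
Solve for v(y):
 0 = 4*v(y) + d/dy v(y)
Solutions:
 v(y) = C1*exp(-4*y)


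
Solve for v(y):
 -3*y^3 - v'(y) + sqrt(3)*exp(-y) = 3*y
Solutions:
 v(y) = C1 - 3*y^4/4 - 3*y^2/2 - sqrt(3)*exp(-y)


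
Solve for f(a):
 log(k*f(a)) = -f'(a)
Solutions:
 li(k*f(a))/k = C1 - a


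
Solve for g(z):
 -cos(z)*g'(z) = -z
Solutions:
 g(z) = C1 + Integral(z/cos(z), z)


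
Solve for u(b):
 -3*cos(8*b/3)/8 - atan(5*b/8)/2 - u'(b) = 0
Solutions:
 u(b) = C1 - b*atan(5*b/8)/2 + 2*log(25*b^2 + 64)/5 - 9*sin(8*b/3)/64


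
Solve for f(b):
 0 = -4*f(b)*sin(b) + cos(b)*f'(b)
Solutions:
 f(b) = C1/cos(b)^4


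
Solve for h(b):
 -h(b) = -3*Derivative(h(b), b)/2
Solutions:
 h(b) = C1*exp(2*b/3)


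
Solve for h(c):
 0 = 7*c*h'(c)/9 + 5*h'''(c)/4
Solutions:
 h(c) = C1 + Integral(C2*airyai(-2100^(1/3)*c/15) + C3*airybi(-2100^(1/3)*c/15), c)


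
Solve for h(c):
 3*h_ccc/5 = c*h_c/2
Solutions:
 h(c) = C1 + Integral(C2*airyai(5^(1/3)*6^(2/3)*c/6) + C3*airybi(5^(1/3)*6^(2/3)*c/6), c)


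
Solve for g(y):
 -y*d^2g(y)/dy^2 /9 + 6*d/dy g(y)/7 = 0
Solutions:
 g(y) = C1 + C2*y^(61/7)


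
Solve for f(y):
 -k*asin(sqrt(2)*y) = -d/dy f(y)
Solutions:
 f(y) = C1 + k*(y*asin(sqrt(2)*y) + sqrt(2)*sqrt(1 - 2*y^2)/2)


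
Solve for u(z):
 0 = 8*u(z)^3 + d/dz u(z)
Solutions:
 u(z) = -sqrt(2)*sqrt(-1/(C1 - 8*z))/2
 u(z) = sqrt(2)*sqrt(-1/(C1 - 8*z))/2


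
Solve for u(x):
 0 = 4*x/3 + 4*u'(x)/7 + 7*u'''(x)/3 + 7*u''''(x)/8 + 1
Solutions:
 u(x) = C1 + C2*exp(x*(-56 + 56*14^(2/3)/(27*sqrt(3865) + 2297)^(1/3) + 14^(1/3)*(27*sqrt(3865) + 2297)^(1/3))/63)*sin(14^(1/3)*sqrt(3)*x*(-(27*sqrt(3865) + 2297)^(1/3) + 56*14^(1/3)/(27*sqrt(3865) + 2297)^(1/3))/63) + C3*exp(x*(-56 + 56*14^(2/3)/(27*sqrt(3865) + 2297)^(1/3) + 14^(1/3)*(27*sqrt(3865) + 2297)^(1/3))/63)*cos(14^(1/3)*sqrt(3)*x*(-(27*sqrt(3865) + 2297)^(1/3) + 56*14^(1/3)/(27*sqrt(3865) + 2297)^(1/3))/63) + C4*exp(-2*x*(56*14^(2/3)/(27*sqrt(3865) + 2297)^(1/3) + 28 + 14^(1/3)*(27*sqrt(3865) + 2297)^(1/3))/63) - 7*x^2/6 - 7*x/4


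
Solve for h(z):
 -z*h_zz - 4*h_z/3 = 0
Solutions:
 h(z) = C1 + C2/z^(1/3)


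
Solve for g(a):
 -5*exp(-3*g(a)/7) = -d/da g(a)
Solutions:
 g(a) = 7*log(C1 + 15*a/7)/3
 g(a) = 7*log(7^(2/3)*(-3^(1/3) - 3^(5/6)*I)*(C1 + 5*a)^(1/3)/14)
 g(a) = 7*log(7^(2/3)*(-3^(1/3) + 3^(5/6)*I)*(C1 + 5*a)^(1/3)/14)


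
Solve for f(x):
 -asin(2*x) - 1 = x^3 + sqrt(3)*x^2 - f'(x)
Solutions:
 f(x) = C1 + x^4/4 + sqrt(3)*x^3/3 + x*asin(2*x) + x + sqrt(1 - 4*x^2)/2


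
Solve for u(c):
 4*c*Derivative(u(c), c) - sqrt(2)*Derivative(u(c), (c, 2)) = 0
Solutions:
 u(c) = C1 + C2*erfi(2^(1/4)*c)


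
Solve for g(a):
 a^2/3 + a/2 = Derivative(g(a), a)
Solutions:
 g(a) = C1 + a^3/9 + a^2/4


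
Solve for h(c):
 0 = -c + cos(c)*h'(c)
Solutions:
 h(c) = C1 + Integral(c/cos(c), c)


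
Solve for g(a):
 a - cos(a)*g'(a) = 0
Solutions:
 g(a) = C1 + Integral(a/cos(a), a)


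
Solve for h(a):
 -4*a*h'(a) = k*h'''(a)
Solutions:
 h(a) = C1 + Integral(C2*airyai(2^(2/3)*a*(-1/k)^(1/3)) + C3*airybi(2^(2/3)*a*(-1/k)^(1/3)), a)


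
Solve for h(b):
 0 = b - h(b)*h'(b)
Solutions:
 h(b) = -sqrt(C1 + b^2)
 h(b) = sqrt(C1 + b^2)


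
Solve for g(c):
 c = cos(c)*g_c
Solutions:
 g(c) = C1 + Integral(c/cos(c), c)


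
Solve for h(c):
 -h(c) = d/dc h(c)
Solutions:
 h(c) = C1*exp(-c)


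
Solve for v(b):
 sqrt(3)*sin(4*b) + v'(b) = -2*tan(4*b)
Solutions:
 v(b) = C1 + log(cos(4*b))/2 + sqrt(3)*cos(4*b)/4


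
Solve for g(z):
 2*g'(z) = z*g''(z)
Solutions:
 g(z) = C1 + C2*z^3


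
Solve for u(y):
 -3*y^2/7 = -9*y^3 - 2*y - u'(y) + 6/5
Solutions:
 u(y) = C1 - 9*y^4/4 + y^3/7 - y^2 + 6*y/5


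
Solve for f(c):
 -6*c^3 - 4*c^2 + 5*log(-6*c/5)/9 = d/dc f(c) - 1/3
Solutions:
 f(c) = C1 - 3*c^4/2 - 4*c^3/3 + 5*c*log(-c)/9 + c*(-5*log(5) - 2 + 5*log(6))/9


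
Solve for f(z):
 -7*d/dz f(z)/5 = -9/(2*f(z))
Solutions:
 f(z) = -sqrt(C1 + 315*z)/7
 f(z) = sqrt(C1 + 315*z)/7


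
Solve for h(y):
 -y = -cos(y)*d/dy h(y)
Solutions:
 h(y) = C1 + Integral(y/cos(y), y)


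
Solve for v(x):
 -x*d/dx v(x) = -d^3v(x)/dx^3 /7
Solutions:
 v(x) = C1 + Integral(C2*airyai(7^(1/3)*x) + C3*airybi(7^(1/3)*x), x)


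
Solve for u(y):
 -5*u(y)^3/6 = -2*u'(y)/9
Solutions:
 u(y) = -sqrt(2)*sqrt(-1/(C1 + 15*y))
 u(y) = sqrt(2)*sqrt(-1/(C1 + 15*y))


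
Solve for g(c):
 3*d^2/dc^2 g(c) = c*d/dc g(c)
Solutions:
 g(c) = C1 + C2*erfi(sqrt(6)*c/6)


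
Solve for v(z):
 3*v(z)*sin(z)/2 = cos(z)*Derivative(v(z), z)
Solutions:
 v(z) = C1/cos(z)^(3/2)


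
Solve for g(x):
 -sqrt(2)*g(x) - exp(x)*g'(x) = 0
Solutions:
 g(x) = C1*exp(sqrt(2)*exp(-x))


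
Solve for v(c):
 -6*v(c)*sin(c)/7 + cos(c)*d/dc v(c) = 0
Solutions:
 v(c) = C1/cos(c)^(6/7)


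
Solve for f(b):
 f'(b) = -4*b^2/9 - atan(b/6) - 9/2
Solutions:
 f(b) = C1 - 4*b^3/27 - b*atan(b/6) - 9*b/2 + 3*log(b^2 + 36)


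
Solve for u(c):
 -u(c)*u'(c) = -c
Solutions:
 u(c) = -sqrt(C1 + c^2)
 u(c) = sqrt(C1 + c^2)


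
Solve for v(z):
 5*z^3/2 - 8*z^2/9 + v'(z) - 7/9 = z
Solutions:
 v(z) = C1 - 5*z^4/8 + 8*z^3/27 + z^2/2 + 7*z/9


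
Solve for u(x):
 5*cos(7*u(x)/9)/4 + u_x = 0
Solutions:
 5*x/4 - 9*log(sin(7*u(x)/9) - 1)/14 + 9*log(sin(7*u(x)/9) + 1)/14 = C1


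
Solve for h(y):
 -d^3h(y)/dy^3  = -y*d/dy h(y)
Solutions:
 h(y) = C1 + Integral(C2*airyai(y) + C3*airybi(y), y)


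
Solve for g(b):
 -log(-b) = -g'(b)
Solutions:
 g(b) = C1 + b*log(-b) - b


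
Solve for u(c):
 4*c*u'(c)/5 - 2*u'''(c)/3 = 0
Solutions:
 u(c) = C1 + Integral(C2*airyai(5^(2/3)*6^(1/3)*c/5) + C3*airybi(5^(2/3)*6^(1/3)*c/5), c)


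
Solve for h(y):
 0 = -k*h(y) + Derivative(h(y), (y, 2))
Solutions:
 h(y) = C1*exp(-sqrt(k)*y) + C2*exp(sqrt(k)*y)


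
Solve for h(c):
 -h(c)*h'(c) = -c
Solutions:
 h(c) = -sqrt(C1 + c^2)
 h(c) = sqrt(C1 + c^2)


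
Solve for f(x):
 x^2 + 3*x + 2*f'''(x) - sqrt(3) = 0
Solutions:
 f(x) = C1 + C2*x + C3*x^2 - x^5/120 - x^4/16 + sqrt(3)*x^3/12


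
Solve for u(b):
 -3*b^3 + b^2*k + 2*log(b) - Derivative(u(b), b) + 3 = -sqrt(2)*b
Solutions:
 u(b) = C1 - 3*b^4/4 + b^3*k/3 + sqrt(2)*b^2/2 + 2*b*log(b) + b


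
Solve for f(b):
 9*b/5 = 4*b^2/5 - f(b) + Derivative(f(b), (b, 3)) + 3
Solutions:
 f(b) = C3*exp(b) + 4*b^2/5 - 9*b/5 + (C1*sin(sqrt(3)*b/2) + C2*cos(sqrt(3)*b/2))*exp(-b/2) + 3


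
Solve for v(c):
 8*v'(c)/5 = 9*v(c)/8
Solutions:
 v(c) = C1*exp(45*c/64)


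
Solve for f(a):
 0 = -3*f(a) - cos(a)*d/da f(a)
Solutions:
 f(a) = C1*(sin(a) - 1)^(3/2)/(sin(a) + 1)^(3/2)


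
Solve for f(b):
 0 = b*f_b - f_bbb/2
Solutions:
 f(b) = C1 + Integral(C2*airyai(2^(1/3)*b) + C3*airybi(2^(1/3)*b), b)


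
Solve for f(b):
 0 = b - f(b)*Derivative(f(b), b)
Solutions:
 f(b) = -sqrt(C1 + b^2)
 f(b) = sqrt(C1 + b^2)


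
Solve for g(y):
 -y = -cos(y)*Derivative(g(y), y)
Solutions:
 g(y) = C1 + Integral(y/cos(y), y)


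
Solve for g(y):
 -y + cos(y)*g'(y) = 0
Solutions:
 g(y) = C1 + Integral(y/cos(y), y)


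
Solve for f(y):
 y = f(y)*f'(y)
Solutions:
 f(y) = -sqrt(C1 + y^2)
 f(y) = sqrt(C1 + y^2)


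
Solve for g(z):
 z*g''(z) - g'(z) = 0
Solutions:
 g(z) = C1 + C2*z^2


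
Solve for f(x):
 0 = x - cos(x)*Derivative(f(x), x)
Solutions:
 f(x) = C1 + Integral(x/cos(x), x)


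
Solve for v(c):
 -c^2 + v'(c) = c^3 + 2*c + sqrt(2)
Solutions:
 v(c) = C1 + c^4/4 + c^3/3 + c^2 + sqrt(2)*c


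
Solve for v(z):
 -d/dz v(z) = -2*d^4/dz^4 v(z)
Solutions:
 v(z) = C1 + C4*exp(2^(2/3)*z/2) + (C2*sin(2^(2/3)*sqrt(3)*z/4) + C3*cos(2^(2/3)*sqrt(3)*z/4))*exp(-2^(2/3)*z/4)


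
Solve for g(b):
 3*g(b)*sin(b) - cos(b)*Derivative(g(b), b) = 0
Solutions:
 g(b) = C1/cos(b)^3


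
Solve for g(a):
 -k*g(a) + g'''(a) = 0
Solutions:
 g(a) = C1*exp(a*k^(1/3)) + C2*exp(a*k^(1/3)*(-1 + sqrt(3)*I)/2) + C3*exp(-a*k^(1/3)*(1 + sqrt(3)*I)/2)


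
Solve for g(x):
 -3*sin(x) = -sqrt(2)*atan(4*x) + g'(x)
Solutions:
 g(x) = C1 + sqrt(2)*(x*atan(4*x) - log(16*x^2 + 1)/8) + 3*cos(x)


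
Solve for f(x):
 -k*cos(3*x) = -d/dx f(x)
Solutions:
 f(x) = C1 + k*sin(3*x)/3


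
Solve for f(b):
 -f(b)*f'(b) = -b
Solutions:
 f(b) = -sqrt(C1 + b^2)
 f(b) = sqrt(C1 + b^2)


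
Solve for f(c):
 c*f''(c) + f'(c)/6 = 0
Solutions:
 f(c) = C1 + C2*c^(5/6)


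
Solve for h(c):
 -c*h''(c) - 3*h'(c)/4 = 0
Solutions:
 h(c) = C1 + C2*c^(1/4)


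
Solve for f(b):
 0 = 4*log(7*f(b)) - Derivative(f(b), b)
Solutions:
 -Integral(1/(log(_y) + log(7)), (_y, f(b)))/4 = C1 - b


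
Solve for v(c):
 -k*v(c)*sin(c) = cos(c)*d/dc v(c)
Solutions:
 v(c) = C1*exp(k*log(cos(c)))


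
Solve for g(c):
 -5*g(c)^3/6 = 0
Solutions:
 g(c) = 0


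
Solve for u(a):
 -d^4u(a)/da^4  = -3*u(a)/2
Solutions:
 u(a) = C1*exp(-2^(3/4)*3^(1/4)*a/2) + C2*exp(2^(3/4)*3^(1/4)*a/2) + C3*sin(2^(3/4)*3^(1/4)*a/2) + C4*cos(2^(3/4)*3^(1/4)*a/2)


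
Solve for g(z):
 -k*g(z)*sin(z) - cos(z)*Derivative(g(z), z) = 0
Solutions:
 g(z) = C1*exp(k*log(cos(z)))


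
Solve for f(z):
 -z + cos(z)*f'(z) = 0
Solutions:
 f(z) = C1 + Integral(z/cos(z), z)


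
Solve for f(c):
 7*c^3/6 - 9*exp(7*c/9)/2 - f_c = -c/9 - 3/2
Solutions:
 f(c) = C1 + 7*c^4/24 + c^2/18 + 3*c/2 - 81*exp(7*c/9)/14


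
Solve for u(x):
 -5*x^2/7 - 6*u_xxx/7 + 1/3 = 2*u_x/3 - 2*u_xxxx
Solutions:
 u(x) = C1 + C2*exp(x*(-6^(2/3)*(7*sqrt(2485) + 349)^(1/3) - 6*6^(1/3)/(7*sqrt(2485) + 349)^(1/3) + 12)/84)*sin(2^(1/3)*3^(1/6)*x*(-2^(1/3)*(7*sqrt(2485) + 349)^(1/3) + 2*3^(2/3)/(7*sqrt(2485) + 349)^(1/3))/28) + C3*exp(x*(-6^(2/3)*(7*sqrt(2485) + 349)^(1/3) - 6*6^(1/3)/(7*sqrt(2485) + 349)^(1/3) + 12)/84)*cos(2^(1/3)*3^(1/6)*x*(-2^(1/3)*(7*sqrt(2485) + 349)^(1/3) + 2*3^(2/3)/(7*sqrt(2485) + 349)^(1/3))/28) + C4*exp(x*(6*6^(1/3)/(7*sqrt(2485) + 349)^(1/3) + 6 + 6^(2/3)*(7*sqrt(2485) + 349)^(1/3))/42) - 5*x^3/14 + 319*x/98


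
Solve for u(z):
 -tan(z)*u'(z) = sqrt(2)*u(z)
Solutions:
 u(z) = C1/sin(z)^(sqrt(2))


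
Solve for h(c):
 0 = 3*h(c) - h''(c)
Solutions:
 h(c) = C1*exp(-sqrt(3)*c) + C2*exp(sqrt(3)*c)


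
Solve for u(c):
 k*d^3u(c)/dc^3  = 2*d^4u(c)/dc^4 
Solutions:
 u(c) = C1 + C2*c + C3*c^2 + C4*exp(c*k/2)


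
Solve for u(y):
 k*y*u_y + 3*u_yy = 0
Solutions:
 u(y) = Piecewise((-sqrt(6)*sqrt(pi)*C1*erf(sqrt(6)*sqrt(k)*y/6)/(2*sqrt(k)) - C2, (k > 0) | (k < 0)), (-C1*y - C2, True))


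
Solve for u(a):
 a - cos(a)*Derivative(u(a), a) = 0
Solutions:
 u(a) = C1 + Integral(a/cos(a), a)


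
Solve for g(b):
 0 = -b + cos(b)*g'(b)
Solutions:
 g(b) = C1 + Integral(b/cos(b), b)


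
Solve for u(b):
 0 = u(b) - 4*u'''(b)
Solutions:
 u(b) = C3*exp(2^(1/3)*b/2) + (C1*sin(2^(1/3)*sqrt(3)*b/4) + C2*cos(2^(1/3)*sqrt(3)*b/4))*exp(-2^(1/3)*b/4)


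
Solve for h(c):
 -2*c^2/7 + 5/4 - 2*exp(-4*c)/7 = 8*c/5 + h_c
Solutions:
 h(c) = C1 - 2*c^3/21 - 4*c^2/5 + 5*c/4 + exp(-4*c)/14


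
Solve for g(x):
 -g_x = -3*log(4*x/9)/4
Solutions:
 g(x) = C1 + 3*x*log(x)/4 - 3*x*log(3)/2 - 3*x/4 + 3*x*log(2)/2


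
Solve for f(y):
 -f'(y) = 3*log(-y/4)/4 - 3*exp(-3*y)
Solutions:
 f(y) = C1 - 3*y*log(-y)/4 + 3*y*(1 + 2*log(2))/4 - exp(-3*y)


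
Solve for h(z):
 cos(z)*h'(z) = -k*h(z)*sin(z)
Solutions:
 h(z) = C1*exp(k*log(cos(z)))


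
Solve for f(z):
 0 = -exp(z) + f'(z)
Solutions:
 f(z) = C1 + exp(z)


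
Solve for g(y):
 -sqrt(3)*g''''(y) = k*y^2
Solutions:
 g(y) = C1 + C2*y + C3*y^2 + C4*y^3 - sqrt(3)*k*y^6/1080


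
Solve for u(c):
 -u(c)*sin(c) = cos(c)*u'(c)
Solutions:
 u(c) = C1*cos(c)


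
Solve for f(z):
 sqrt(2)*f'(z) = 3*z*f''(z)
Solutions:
 f(z) = C1 + C2*z^(sqrt(2)/3 + 1)


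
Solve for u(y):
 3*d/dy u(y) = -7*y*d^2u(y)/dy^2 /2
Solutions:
 u(y) = C1 + C2*y^(1/7)


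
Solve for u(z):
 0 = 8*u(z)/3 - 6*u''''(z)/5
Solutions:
 u(z) = C1*exp(-5^(1/4)*sqrt(6)*z/3) + C2*exp(5^(1/4)*sqrt(6)*z/3) + C3*sin(5^(1/4)*sqrt(6)*z/3) + C4*cos(5^(1/4)*sqrt(6)*z/3)


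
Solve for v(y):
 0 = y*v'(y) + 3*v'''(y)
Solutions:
 v(y) = C1 + Integral(C2*airyai(-3^(2/3)*y/3) + C3*airybi(-3^(2/3)*y/3), y)


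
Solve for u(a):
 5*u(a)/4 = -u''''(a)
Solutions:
 u(a) = (C1*sin(5^(1/4)*a/2) + C2*cos(5^(1/4)*a/2))*exp(-5^(1/4)*a/2) + (C3*sin(5^(1/4)*a/2) + C4*cos(5^(1/4)*a/2))*exp(5^(1/4)*a/2)


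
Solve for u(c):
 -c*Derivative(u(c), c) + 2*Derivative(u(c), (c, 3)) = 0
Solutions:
 u(c) = C1 + Integral(C2*airyai(2^(2/3)*c/2) + C3*airybi(2^(2/3)*c/2), c)


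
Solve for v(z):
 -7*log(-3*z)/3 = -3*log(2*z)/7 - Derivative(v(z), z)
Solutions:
 v(z) = C1 + 40*z*log(z)/21 + z*(-40 - 9*log(2) + 49*log(3) + 49*I*pi)/21


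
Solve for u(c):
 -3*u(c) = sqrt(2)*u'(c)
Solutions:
 u(c) = C1*exp(-3*sqrt(2)*c/2)


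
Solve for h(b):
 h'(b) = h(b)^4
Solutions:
 h(b) = (-1/(C1 + 3*b))^(1/3)
 h(b) = (-1/(C1 + b))^(1/3)*(-3^(2/3) - 3*3^(1/6)*I)/6
 h(b) = (-1/(C1 + b))^(1/3)*(-3^(2/3) + 3*3^(1/6)*I)/6


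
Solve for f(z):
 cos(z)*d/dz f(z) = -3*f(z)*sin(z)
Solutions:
 f(z) = C1*cos(z)^3


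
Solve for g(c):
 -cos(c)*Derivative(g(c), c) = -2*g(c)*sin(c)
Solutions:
 g(c) = C1/cos(c)^2


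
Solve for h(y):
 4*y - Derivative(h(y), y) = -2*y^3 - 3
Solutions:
 h(y) = C1 + y^4/2 + 2*y^2 + 3*y


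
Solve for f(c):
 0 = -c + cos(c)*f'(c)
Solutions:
 f(c) = C1 + Integral(c/cos(c), c)


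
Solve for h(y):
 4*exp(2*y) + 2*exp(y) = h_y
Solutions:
 h(y) = C1 + 2*exp(2*y) + 2*exp(y)


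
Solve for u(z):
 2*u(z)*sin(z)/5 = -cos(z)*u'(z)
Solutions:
 u(z) = C1*cos(z)^(2/5)


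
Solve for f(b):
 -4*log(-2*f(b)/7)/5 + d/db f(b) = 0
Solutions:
 -5*Integral(1/(log(-_y) - log(7) + log(2)), (_y, f(b)))/4 = C1 - b


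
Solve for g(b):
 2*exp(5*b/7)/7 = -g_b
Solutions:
 g(b) = C1 - 2*exp(5*b/7)/5


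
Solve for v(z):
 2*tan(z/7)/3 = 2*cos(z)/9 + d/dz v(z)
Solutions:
 v(z) = C1 - 14*log(cos(z/7))/3 - 2*sin(z)/9


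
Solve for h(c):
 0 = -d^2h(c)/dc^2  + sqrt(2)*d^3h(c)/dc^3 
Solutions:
 h(c) = C1 + C2*c + C3*exp(sqrt(2)*c/2)


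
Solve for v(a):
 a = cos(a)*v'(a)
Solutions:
 v(a) = C1 + Integral(a/cos(a), a)


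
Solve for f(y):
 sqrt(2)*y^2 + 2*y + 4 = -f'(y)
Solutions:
 f(y) = C1 - sqrt(2)*y^3/3 - y^2 - 4*y


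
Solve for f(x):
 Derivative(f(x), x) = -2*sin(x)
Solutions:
 f(x) = C1 + 2*cos(x)


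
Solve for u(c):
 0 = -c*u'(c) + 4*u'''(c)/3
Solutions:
 u(c) = C1 + Integral(C2*airyai(6^(1/3)*c/2) + C3*airybi(6^(1/3)*c/2), c)


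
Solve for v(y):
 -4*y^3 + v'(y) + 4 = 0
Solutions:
 v(y) = C1 + y^4 - 4*y


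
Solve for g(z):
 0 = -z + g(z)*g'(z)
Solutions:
 g(z) = -sqrt(C1 + z^2)
 g(z) = sqrt(C1 + z^2)


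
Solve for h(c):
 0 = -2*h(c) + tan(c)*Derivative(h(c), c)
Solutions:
 h(c) = C1*sin(c)^2


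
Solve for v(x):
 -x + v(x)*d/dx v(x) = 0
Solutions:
 v(x) = -sqrt(C1 + x^2)
 v(x) = sqrt(C1 + x^2)


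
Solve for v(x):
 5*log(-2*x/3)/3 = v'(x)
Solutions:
 v(x) = C1 + 5*x*log(-x)/3 + 5*x*(-log(3) - 1 + log(2))/3


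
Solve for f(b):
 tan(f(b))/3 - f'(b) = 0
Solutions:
 f(b) = pi - asin(C1*exp(b/3))
 f(b) = asin(C1*exp(b/3))


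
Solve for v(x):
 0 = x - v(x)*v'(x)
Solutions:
 v(x) = -sqrt(C1 + x^2)
 v(x) = sqrt(C1 + x^2)


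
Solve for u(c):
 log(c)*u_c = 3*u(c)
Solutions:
 u(c) = C1*exp(3*li(c))


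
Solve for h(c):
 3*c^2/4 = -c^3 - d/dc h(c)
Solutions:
 h(c) = C1 - c^4/4 - c^3/4


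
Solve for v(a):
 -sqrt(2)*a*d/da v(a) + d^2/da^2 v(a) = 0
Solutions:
 v(a) = C1 + C2*erfi(2^(3/4)*a/2)


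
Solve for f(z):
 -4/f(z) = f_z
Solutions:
 f(z) = -sqrt(C1 - 8*z)
 f(z) = sqrt(C1 - 8*z)


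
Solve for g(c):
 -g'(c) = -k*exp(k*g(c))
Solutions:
 g(c) = Piecewise((log(-1/(C1*k + c*k^2))/k, Ne(k, 0)), (nan, True))
 g(c) = Piecewise((C1 + c*k, Eq(k, 0)), (nan, True))


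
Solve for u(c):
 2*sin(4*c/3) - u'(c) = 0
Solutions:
 u(c) = C1 - 3*cos(4*c/3)/2


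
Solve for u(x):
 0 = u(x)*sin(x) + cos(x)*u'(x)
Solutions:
 u(x) = C1*cos(x)


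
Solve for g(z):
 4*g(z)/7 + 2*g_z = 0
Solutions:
 g(z) = C1*exp(-2*z/7)


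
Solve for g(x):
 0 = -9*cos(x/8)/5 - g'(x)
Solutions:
 g(x) = C1 - 72*sin(x/8)/5


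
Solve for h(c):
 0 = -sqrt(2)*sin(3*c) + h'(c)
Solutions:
 h(c) = C1 - sqrt(2)*cos(3*c)/3


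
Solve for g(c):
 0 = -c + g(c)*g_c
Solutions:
 g(c) = -sqrt(C1 + c^2)
 g(c) = sqrt(C1 + c^2)


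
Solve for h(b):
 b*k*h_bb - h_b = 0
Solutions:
 h(b) = C1 + b^(((re(k) + 1)*re(k) + im(k)^2)/(re(k)^2 + im(k)^2))*(C2*sin(log(b)*Abs(im(k))/(re(k)^2 + im(k)^2)) + C3*cos(log(b)*im(k)/(re(k)^2 + im(k)^2)))


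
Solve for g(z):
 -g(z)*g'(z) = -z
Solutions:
 g(z) = -sqrt(C1 + z^2)
 g(z) = sqrt(C1 + z^2)


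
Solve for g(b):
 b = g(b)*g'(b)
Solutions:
 g(b) = -sqrt(C1 + b^2)
 g(b) = sqrt(C1 + b^2)


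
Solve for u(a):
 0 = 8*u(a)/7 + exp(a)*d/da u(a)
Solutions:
 u(a) = C1*exp(8*exp(-a)/7)


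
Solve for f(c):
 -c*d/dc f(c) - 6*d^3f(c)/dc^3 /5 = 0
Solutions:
 f(c) = C1 + Integral(C2*airyai(-5^(1/3)*6^(2/3)*c/6) + C3*airybi(-5^(1/3)*6^(2/3)*c/6), c)


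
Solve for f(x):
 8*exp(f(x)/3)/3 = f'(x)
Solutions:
 f(x) = 3*log(-1/(C1 + 8*x)) + 6*log(3)


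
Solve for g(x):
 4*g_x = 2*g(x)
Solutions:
 g(x) = C1*exp(x/2)


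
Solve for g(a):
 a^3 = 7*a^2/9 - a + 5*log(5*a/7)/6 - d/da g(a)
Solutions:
 g(a) = C1 - a^4/4 + 7*a^3/27 - a^2/2 + 5*a*log(a)/6 - 5*a*log(7)/6 - 5*a/6 + 5*a*log(5)/6


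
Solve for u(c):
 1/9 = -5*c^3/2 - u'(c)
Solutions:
 u(c) = C1 - 5*c^4/8 - c/9


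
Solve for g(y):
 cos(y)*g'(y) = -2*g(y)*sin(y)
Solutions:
 g(y) = C1*cos(y)^2


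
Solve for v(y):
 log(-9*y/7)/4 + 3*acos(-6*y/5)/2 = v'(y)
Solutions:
 v(y) = C1 + y*log(-y)/4 + 3*y*acos(-6*y/5)/2 - y*log(7)/4 - y/4 + y*log(3)/2 + sqrt(25 - 36*y^2)/4


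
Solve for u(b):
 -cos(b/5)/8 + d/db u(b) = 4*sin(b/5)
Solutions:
 u(b) = C1 + 5*sin(b/5)/8 - 20*cos(b/5)


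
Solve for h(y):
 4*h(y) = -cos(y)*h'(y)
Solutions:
 h(y) = C1*(sin(y)^2 - 2*sin(y) + 1)/(sin(y)^2 + 2*sin(y) + 1)


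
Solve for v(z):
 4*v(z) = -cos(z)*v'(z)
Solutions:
 v(z) = C1*(sin(z)^2 - 2*sin(z) + 1)/(sin(z)^2 + 2*sin(z) + 1)


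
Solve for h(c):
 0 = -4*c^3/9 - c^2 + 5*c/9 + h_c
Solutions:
 h(c) = C1 + c^4/9 + c^3/3 - 5*c^2/18


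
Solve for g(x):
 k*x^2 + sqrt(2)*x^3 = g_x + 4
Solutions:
 g(x) = C1 + k*x^3/3 + sqrt(2)*x^4/4 - 4*x


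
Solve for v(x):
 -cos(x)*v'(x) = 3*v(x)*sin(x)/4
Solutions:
 v(x) = C1*cos(x)^(3/4)


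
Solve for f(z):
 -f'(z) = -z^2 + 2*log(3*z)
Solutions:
 f(z) = C1 + z^3/3 - 2*z*log(z) - z*log(9) + 2*z


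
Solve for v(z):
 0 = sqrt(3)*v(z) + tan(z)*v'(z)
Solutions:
 v(z) = C1/sin(z)^(sqrt(3))


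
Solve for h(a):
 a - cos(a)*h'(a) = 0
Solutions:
 h(a) = C1 + Integral(a/cos(a), a)


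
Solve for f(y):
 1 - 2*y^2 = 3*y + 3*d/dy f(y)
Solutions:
 f(y) = C1 - 2*y^3/9 - y^2/2 + y/3


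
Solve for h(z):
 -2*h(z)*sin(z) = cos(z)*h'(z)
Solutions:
 h(z) = C1*cos(z)^2


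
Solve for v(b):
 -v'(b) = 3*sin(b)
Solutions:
 v(b) = C1 + 3*cos(b)


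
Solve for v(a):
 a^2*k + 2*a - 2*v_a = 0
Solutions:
 v(a) = C1 + a^3*k/6 + a^2/2


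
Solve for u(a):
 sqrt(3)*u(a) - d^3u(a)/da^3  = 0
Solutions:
 u(a) = C3*exp(3^(1/6)*a) + (C1*sin(3^(2/3)*a/2) + C2*cos(3^(2/3)*a/2))*exp(-3^(1/6)*a/2)


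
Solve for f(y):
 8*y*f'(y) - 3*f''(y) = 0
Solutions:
 f(y) = C1 + C2*erfi(2*sqrt(3)*y/3)


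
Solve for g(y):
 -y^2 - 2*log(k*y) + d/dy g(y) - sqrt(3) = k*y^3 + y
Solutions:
 g(y) = C1 + k*y^4/4 + y^3/3 + y^2/2 + 2*y*log(k*y) + y*(-2 + sqrt(3))


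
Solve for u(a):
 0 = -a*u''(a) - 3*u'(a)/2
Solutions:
 u(a) = C1 + C2/sqrt(a)


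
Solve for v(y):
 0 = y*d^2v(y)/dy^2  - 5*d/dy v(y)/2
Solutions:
 v(y) = C1 + C2*y^(7/2)


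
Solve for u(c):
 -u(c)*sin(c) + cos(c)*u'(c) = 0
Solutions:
 u(c) = C1/cos(c)


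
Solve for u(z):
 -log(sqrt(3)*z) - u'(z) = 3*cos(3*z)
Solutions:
 u(z) = C1 - z*log(z) - z*log(3)/2 + z - sin(3*z)


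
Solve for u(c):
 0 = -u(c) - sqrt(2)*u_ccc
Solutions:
 u(c) = C3*exp(-2^(5/6)*c/2) + (C1*sin(2^(5/6)*sqrt(3)*c/4) + C2*cos(2^(5/6)*sqrt(3)*c/4))*exp(2^(5/6)*c/4)


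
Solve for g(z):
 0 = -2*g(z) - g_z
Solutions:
 g(z) = C1*exp(-2*z)


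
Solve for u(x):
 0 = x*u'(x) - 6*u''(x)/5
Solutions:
 u(x) = C1 + C2*erfi(sqrt(15)*x/6)


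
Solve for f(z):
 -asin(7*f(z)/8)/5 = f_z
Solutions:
 Integral(1/asin(7*_y/8), (_y, f(z))) = C1 - z/5


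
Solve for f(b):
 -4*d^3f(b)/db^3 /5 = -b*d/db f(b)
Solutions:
 f(b) = C1 + Integral(C2*airyai(10^(1/3)*b/2) + C3*airybi(10^(1/3)*b/2), b)


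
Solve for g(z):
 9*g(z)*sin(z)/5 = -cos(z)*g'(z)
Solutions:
 g(z) = C1*cos(z)^(9/5)


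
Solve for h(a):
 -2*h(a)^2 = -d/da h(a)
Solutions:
 h(a) = -1/(C1 + 2*a)


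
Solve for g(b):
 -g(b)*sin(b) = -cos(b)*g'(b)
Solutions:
 g(b) = C1/cos(b)


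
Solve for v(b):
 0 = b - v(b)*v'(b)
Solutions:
 v(b) = -sqrt(C1 + b^2)
 v(b) = sqrt(C1 + b^2)


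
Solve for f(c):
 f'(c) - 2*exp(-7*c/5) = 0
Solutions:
 f(c) = C1 - 10*exp(-7*c/5)/7


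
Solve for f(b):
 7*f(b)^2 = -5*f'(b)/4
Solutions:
 f(b) = 5/(C1 + 28*b)


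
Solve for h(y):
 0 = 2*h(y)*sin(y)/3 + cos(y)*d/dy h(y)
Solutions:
 h(y) = C1*cos(y)^(2/3)


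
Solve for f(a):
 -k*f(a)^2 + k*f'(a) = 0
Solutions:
 f(a) = -1/(C1 + a)


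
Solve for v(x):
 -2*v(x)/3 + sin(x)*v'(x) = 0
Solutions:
 v(x) = C1*(cos(x) - 1)^(1/3)/(cos(x) + 1)^(1/3)


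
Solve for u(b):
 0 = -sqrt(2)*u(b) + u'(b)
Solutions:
 u(b) = C1*exp(sqrt(2)*b)


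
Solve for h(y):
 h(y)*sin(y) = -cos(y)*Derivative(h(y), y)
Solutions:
 h(y) = C1*cos(y)


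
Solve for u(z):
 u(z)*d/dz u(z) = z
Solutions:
 u(z) = -sqrt(C1 + z^2)
 u(z) = sqrt(C1 + z^2)


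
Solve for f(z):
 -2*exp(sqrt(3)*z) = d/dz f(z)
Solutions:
 f(z) = C1 - 2*sqrt(3)*exp(sqrt(3)*z)/3


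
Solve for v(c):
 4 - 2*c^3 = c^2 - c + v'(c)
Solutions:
 v(c) = C1 - c^4/2 - c^3/3 + c^2/2 + 4*c


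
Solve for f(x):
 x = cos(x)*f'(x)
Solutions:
 f(x) = C1 + Integral(x/cos(x), x)


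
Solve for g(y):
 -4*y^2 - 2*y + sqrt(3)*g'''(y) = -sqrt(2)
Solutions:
 g(y) = C1 + C2*y + C3*y^2 + sqrt(3)*y^5/45 + sqrt(3)*y^4/36 - sqrt(6)*y^3/18


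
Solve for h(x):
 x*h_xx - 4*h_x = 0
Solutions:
 h(x) = C1 + C2*x^5


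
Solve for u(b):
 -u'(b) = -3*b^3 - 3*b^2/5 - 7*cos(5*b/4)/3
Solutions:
 u(b) = C1 + 3*b^4/4 + b^3/5 + 28*sin(5*b/4)/15


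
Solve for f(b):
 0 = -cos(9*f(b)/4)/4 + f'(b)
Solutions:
 -b/4 - 2*log(sin(9*f(b)/4) - 1)/9 + 2*log(sin(9*f(b)/4) + 1)/9 = C1


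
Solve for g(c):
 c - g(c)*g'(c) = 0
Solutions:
 g(c) = -sqrt(C1 + c^2)
 g(c) = sqrt(C1 + c^2)


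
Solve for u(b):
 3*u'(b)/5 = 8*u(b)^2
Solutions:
 u(b) = -3/(C1 + 40*b)


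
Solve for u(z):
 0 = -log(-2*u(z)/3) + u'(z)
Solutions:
 -Integral(1/(log(-_y) - log(3) + log(2)), (_y, u(z))) = C1 - z


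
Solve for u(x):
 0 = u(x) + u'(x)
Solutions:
 u(x) = C1*exp(-x)


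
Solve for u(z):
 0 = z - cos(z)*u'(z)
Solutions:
 u(z) = C1 + Integral(z/cos(z), z)


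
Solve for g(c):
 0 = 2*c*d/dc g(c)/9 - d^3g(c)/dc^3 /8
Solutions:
 g(c) = C1 + Integral(C2*airyai(2*6^(1/3)*c/3) + C3*airybi(2*6^(1/3)*c/3), c)


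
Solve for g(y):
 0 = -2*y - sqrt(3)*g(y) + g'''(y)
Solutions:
 g(y) = C3*exp(3^(1/6)*y) - 2*sqrt(3)*y/3 + (C1*sin(3^(2/3)*y/2) + C2*cos(3^(2/3)*y/2))*exp(-3^(1/6)*y/2)


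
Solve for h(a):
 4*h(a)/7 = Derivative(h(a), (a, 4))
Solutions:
 h(a) = C1*exp(-sqrt(2)*7^(3/4)*a/7) + C2*exp(sqrt(2)*7^(3/4)*a/7) + C3*sin(sqrt(2)*7^(3/4)*a/7) + C4*cos(sqrt(2)*7^(3/4)*a/7)


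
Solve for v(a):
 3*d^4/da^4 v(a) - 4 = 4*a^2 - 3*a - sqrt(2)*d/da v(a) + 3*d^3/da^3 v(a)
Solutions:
 v(a) = C1 + C2*exp(a*((-1 + sqrt(-4 + (-2 + 9*sqrt(2))^2)/2 + 9*sqrt(2)/2)^(-1/3) + 2 + (-1 + sqrt(-4 + (-2 + 9*sqrt(2))^2)/2 + 9*sqrt(2)/2)^(1/3))/6)*sin(sqrt(3)*a*(-(-1 + sqrt(-4 + (-2 + 9*sqrt(2))^2)/2 + 9*sqrt(2)/2)^(1/3) + (-1 + sqrt(-4 + (-2 + 9*sqrt(2))^2)/2 + 9*sqrt(2)/2)^(-1/3))/6) + C3*exp(a*((-1 + sqrt(-4 + (-2 + 9*sqrt(2))^2)/2 + 9*sqrt(2)/2)^(-1/3) + 2 + (-1 + sqrt(-4 + (-2 + 9*sqrt(2))^2)/2 + 9*sqrt(2)/2)^(1/3))/6)*cos(sqrt(3)*a*(-(-1 + sqrt(-4 + (-2 + 9*sqrt(2))^2)/2 + 9*sqrt(2)/2)^(1/3) + (-1 + sqrt(-4 + (-2 + 9*sqrt(2))^2)/2 + 9*sqrt(2)/2)^(-1/3))/6) + C4*exp(a*(-(-1 + sqrt(-4 + (-2 + 9*sqrt(2))^2)/2 + 9*sqrt(2)/2)^(1/3) - 1/(-1 + sqrt(-4 + (-2 + 9*sqrt(2))^2)/2 + 9*sqrt(2)/2)^(1/3) + 1)/3) + 2*sqrt(2)*a^3/3 - 3*sqrt(2)*a^2/4 + 2*sqrt(2)*a + 12*a


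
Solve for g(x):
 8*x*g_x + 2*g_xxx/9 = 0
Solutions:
 g(x) = C1 + Integral(C2*airyai(-6^(2/3)*x) + C3*airybi(-6^(2/3)*x), x)


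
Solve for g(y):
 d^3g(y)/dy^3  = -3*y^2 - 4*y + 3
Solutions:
 g(y) = C1 + C2*y + C3*y^2 - y^5/20 - y^4/6 + y^3/2


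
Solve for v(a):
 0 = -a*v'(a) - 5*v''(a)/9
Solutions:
 v(a) = C1 + C2*erf(3*sqrt(10)*a/10)


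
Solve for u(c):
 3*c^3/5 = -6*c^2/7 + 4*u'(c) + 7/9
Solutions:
 u(c) = C1 + 3*c^4/80 + c^3/14 - 7*c/36


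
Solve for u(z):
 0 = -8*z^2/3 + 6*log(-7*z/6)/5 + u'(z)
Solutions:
 u(z) = C1 + 8*z^3/9 - 6*z*log(-z)/5 + 6*z*(-log(7) + 1 + log(6))/5


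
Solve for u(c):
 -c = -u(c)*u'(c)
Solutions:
 u(c) = -sqrt(C1 + c^2)
 u(c) = sqrt(C1 + c^2)


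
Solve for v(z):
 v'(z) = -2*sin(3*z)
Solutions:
 v(z) = C1 + 2*cos(3*z)/3


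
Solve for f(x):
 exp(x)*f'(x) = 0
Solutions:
 f(x) = C1


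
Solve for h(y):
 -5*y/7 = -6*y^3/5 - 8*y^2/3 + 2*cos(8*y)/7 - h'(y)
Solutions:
 h(y) = C1 - 3*y^4/10 - 8*y^3/9 + 5*y^2/14 + sin(8*y)/28


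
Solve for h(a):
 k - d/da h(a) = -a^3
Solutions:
 h(a) = C1 + a^4/4 + a*k


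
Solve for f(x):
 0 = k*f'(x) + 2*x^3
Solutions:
 f(x) = C1 - x^4/(2*k)


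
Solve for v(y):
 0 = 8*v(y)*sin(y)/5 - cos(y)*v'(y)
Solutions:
 v(y) = C1/cos(y)^(8/5)


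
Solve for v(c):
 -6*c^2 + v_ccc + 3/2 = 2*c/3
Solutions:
 v(c) = C1 + C2*c + C3*c^2 + c^5/10 + c^4/36 - c^3/4


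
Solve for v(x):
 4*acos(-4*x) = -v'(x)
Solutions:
 v(x) = C1 - 4*x*acos(-4*x) - sqrt(1 - 16*x^2)


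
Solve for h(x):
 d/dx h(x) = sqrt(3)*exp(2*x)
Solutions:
 h(x) = C1 + sqrt(3)*exp(2*x)/2


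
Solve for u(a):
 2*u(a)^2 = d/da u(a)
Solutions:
 u(a) = -1/(C1 + 2*a)
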